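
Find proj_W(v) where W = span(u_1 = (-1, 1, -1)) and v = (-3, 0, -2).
proj_W(v) = (-5/3, 5/3, -5/3)

Set up U = [u_1 | ... | u_1] ∈ R^(3×1). The projector onto W = col(U) is P = U (U^T U)^(-1) U^T.
Compute U^T U =
  [3],
and U^T v = (5).
Solve U^T U · c = U^T v for the coefficients: c = (5/3). The projection is proj_W(v) = U c.
Check: (v - proj_W(v)) · u_1 = 0  (should be 0).
Result: proj_W(v) = (-5/3, 5/3, -5/3).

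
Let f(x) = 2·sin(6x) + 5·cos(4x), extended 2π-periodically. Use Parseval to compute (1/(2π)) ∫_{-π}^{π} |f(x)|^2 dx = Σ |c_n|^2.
Σ |c_n|^2 = 29/2

Expand |f|^2 and use orthogonality of {sin(nx), cos(mx)} on [-π, π]:
  ∫_{-π}^{π} sin(nx)^2 dx = π, ∫ cos(mx)^2 dx = π, and cross terms integrate to 0.
So ∫_{-π}^{π} f(x)^2 dx = 2^2 · π + 5^2 · π = (4 + 25)π.
Divide by 2π: (4 + 25)/2 = 29/2.
By Parseval, this equals Σ |c_n|^2.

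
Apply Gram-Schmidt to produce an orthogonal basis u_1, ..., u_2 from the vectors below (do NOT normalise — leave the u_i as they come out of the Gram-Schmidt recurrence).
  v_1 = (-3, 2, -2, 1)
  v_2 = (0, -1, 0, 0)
Orthogonal basis:
  u_1 = (-3, 2, -2, 1)
  u_2 = (-1/3, -7/9, -2/9, 1/9)

Apply the Gram-Schmidt recurrence
  u_1 = v_1
  u_i = v_i − Σ_{j<i} ((v_i · u_j) / (u_j · u_j)) · u_j.

Step by step this gives:
  u_1 = (-3, 2, -2, 1)
  u_2 = (-1/3, -7/9, -2/9, 1/9)

Orthogonality check:
  u_2 · u_1 = 0 (should be 0)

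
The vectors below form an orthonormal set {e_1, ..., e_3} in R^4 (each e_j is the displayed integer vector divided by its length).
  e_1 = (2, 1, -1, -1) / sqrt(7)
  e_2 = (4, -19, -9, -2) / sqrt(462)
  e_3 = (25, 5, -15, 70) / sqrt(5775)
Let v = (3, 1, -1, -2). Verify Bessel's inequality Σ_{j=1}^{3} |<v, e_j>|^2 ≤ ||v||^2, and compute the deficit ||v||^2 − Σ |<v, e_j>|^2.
Σ |<v, e_j>|^2 = 103/7; ||v||^2 = 15; deficit = 2/7

Write each e_j = u_j / sqrt(<u_j, u_j>) where u_j is the displayed integer vector. Then <v, e_j> = <v, u_j> / sqrt(<u_j, u_j>), so |<v, e_j>|^2 = <v, u_j>^2 / <u_j, u_j>.
Coefficients: <v, e_1> = 10/sqrt(7), <v, e_2> = 6/sqrt(462), <v, e_3> = -45/sqrt(5775).
Square and sum: Σ |<v, e_j>|^2 = 103/7.
Compute ||v||^2 = v·v = 15.
Deficit = 15 − 103/7 = 2/7 ≥ 0, confirming Bessel's inequality. (The deficit equals ||v − Σ <v,e_j> e_j||^2, the squared distance from v to span{e_j}.)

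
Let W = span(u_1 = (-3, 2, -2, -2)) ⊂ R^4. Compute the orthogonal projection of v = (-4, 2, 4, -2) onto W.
proj_W(v) = (-12/7, 8/7, -8/7, -8/7)

Set up U = [u_1 | ... | u_1] ∈ R^(4×1). The projector onto W = col(U) is P = U (U^T U)^(-1) U^T.
Compute U^T U =
  [21],
and U^T v = (12).
Solve U^T U · c = U^T v for the coefficients: c = (4/7). The projection is proj_W(v) = U c.
Check: (v - proj_W(v)) · u_1 = 0  (should be 0).
Result: proj_W(v) = (-12/7, 8/7, -8/7, -8/7).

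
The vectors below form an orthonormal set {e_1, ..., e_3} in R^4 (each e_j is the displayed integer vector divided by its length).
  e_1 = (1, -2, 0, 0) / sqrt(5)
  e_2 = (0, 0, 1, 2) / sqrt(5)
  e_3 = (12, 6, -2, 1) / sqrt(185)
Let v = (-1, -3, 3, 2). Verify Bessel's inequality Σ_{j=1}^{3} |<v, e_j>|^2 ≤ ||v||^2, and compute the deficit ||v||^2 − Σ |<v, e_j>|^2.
Σ |<v, e_j>|^2 = 3894/185; ||v||^2 = 23; deficit = 361/185

Write each e_j = u_j / sqrt(<u_j, u_j>) where u_j is the displayed integer vector. Then <v, e_j> = <v, u_j> / sqrt(<u_j, u_j>), so |<v, e_j>|^2 = <v, u_j>^2 / <u_j, u_j>.
Coefficients: <v, e_1> = 5/sqrt(5), <v, e_2> = 7/sqrt(5), <v, e_3> = -34/sqrt(185).
Square and sum: Σ |<v, e_j>|^2 = 3894/185.
Compute ||v||^2 = v·v = 23.
Deficit = 23 − 3894/185 = 361/185 ≥ 0, confirming Bessel's inequality. (The deficit equals ||v − Σ <v,e_j> e_j||^2, the squared distance from v to span{e_j}.)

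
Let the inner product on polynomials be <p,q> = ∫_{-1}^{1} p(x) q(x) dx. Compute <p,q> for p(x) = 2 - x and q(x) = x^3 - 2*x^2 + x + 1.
<p,q> = 4/15

Expand the product: p(x)·q(x) = -x^4 + 4*x^3 - 5*x^2 + x + 2.
∫_{-1}^{1} of each monomial x^k gives [2/(k+1) if k even, 0 if k odd]. Integrating term-by-term (or equivalently evaluating the antiderivative F(x) = -x^5/5 + x^4 - 5*x^3/3 + x^2/2 + 2*x at the endpoints):
  F(1) − F(−1) = 49/30 − (41/30) = 4/15.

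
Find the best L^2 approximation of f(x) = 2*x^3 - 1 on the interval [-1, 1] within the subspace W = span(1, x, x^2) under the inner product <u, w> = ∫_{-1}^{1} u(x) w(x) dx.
g(x) = 6*x/5 - 1

The best approximation g ∈ W is the orthogonal projection of f onto W. Writing g = a_0 + a_1 x + a_2 x^2, the coefficients solve the normal equations G · a = b where
  G_{ij} = <φ_i, φ_j> and b_i = <f, φ_i>, with φ_0 = 1, φ_1 = x, φ_2 = x^2.
G =
  [2, 0, 2/3]
  [0, 2/3, 0]
  [2/3, 0, 2/5],
b = (-2, 4/5, -2/3).
Solving gives a_0 = -1, a_1 = 6/5, a_2 = 0, so
  g(x) = 6*x/5 - 1.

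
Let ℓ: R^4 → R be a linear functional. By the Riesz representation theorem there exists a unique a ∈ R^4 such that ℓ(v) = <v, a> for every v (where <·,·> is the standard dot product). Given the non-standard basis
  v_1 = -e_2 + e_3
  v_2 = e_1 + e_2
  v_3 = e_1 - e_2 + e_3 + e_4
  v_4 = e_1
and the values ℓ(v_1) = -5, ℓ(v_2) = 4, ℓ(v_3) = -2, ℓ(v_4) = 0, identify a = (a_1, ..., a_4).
a = (0, 4, -1, 3)

Write a = (a_1, ..., a_4) in the standard basis. For each basis vector v_i, ℓ(v_i) = <v_i, a> is a linear equation in the a_j's. Collect the n equations into a matrix system V a = ℓ, where row i of V is v_i (expressed in the standard basis). Since V is invertible (lower-triangular with 1s on the diagonal, up to permutation), solve by back-substitution:
  V =
[[0, -1, 1, 0],
 [1, 1, 0, 0],
 [1, -1, 1, 1],
 [1, 0, 0, 0]]
  V a = (-5, 4, -2, 0)
Solving gives a = (0, 4, -1, 3).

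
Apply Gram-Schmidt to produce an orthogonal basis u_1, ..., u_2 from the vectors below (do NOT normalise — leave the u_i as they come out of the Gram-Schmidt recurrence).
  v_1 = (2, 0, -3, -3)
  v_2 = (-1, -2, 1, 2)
Orthogonal basis:
  u_1 = (2, 0, -3, -3)
  u_2 = (0, -2, -1/2, 1/2)

Apply the Gram-Schmidt recurrence
  u_1 = v_1
  u_i = v_i − Σ_{j<i} ((v_i · u_j) / (u_j · u_j)) · u_j.

Step by step this gives:
  u_1 = (2, 0, -3, -3)
  u_2 = (0, -2, -1/2, 1/2)

Orthogonality check:
  u_2 · u_1 = 0 (should be 0)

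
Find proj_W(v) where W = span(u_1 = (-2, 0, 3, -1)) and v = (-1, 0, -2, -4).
proj_W(v) = (0, 0, 0, 0)

Set up U = [u_1 | ... | u_1] ∈ R^(4×1). The projector onto W = col(U) is P = U (U^T U)^(-1) U^T.
Compute U^T U =
  [14],
and U^T v = (0).
Solve U^T U · c = U^T v for the coefficients: c = (0). The projection is proj_W(v) = U c.
Check: (v - proj_W(v)) · u_1 = 0  (should be 0).
Result: proj_W(v) = (0, 0, 0, 0).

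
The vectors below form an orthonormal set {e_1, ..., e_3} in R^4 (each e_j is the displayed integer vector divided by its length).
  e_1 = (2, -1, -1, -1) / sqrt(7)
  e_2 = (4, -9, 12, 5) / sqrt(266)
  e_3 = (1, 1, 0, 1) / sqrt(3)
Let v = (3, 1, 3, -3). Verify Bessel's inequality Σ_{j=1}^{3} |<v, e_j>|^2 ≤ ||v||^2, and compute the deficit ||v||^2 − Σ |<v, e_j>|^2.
Σ |<v, e_j>|^2 = 346/57; ||v||^2 = 28; deficit = 1250/57

Write each e_j = u_j / sqrt(<u_j, u_j>) where u_j is the displayed integer vector. Then <v, e_j> = <v, u_j> / sqrt(<u_j, u_j>), so |<v, e_j>|^2 = <v, u_j>^2 / <u_j, u_j>.
Coefficients: <v, e_1> = 5/sqrt(7), <v, e_2> = 24/sqrt(266), <v, e_3> = 1/sqrt(3).
Square and sum: Σ |<v, e_j>|^2 = 346/57.
Compute ||v||^2 = v·v = 28.
Deficit = 28 − 346/57 = 1250/57 ≥ 0, confirming Bessel's inequality. (The deficit equals ||v − Σ <v,e_j> e_j||^2, the squared distance from v to span{e_j}.)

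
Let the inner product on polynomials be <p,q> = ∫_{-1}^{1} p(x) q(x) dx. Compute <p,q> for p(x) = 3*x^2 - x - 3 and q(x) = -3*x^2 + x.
<p,q> = 26/15

Expand the product: p(x)·q(x) = -9*x^4 + 6*x^3 + 8*x^2 - 3*x.
∫_{-1}^{1} of each monomial x^k gives [2/(k+1) if k even, 0 if k odd]. Integrating term-by-term (or equivalently evaluating the antiderivative F(x) = -9*x^5/5 + 3*x^4/2 + 8*x^3/3 - 3*x^2/2 at the endpoints):
  F(1) − F(−1) = 13/15 − (-13/15) = 26/15.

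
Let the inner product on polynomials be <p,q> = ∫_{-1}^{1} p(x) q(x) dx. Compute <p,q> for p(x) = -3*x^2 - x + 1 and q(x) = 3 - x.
<p,q> = 2/3

Expand the product: p(x)·q(x) = 3*x^3 - 8*x^2 - 4*x + 3.
∫_{-1}^{1} of each monomial x^k gives [2/(k+1) if k even, 0 if k odd]. Integrating term-by-term (or equivalently evaluating the antiderivative F(x) = 3*x^4/4 - 8*x^3/3 - 2*x^2 + 3*x at the endpoints):
  F(1) − F(−1) = -11/12 − (-19/12) = 2/3.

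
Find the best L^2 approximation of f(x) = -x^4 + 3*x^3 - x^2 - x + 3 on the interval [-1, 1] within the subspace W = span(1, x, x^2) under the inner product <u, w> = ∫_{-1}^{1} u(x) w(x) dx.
g(x) = -13*x^2/7 + 4*x/5 + 108/35

The best approximation g ∈ W is the orthogonal projection of f onto W. Writing g = a_0 + a_1 x + a_2 x^2, the coefficients solve the normal equations G · a = b where
  G_{ij} = <φ_i, φ_j> and b_i = <f, φ_i>, with φ_0 = 1, φ_1 = x, φ_2 = x^2.
G =
  [2, 0, 2/3]
  [0, 2/3, 0]
  [2/3, 0, 2/5],
b = (74/15, 8/15, 46/35).
Solving gives a_0 = 108/35, a_1 = 4/5, a_2 = -13/7, so
  g(x) = -13*x^2/7 + 4*x/5 + 108/35.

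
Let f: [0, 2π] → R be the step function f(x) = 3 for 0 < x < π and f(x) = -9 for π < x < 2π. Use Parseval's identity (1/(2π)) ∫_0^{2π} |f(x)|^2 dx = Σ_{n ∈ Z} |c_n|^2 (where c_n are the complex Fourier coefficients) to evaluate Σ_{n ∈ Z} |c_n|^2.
Σ |c_n|^2 = 45

Parseval equates the L^2 energy of f (normalised by 1/(2π)) with the ℓ^2 sum of its Fourier coefficients: (1/(2π)) ∫_0^{2π} |f|^2 = Σ |c_n|^2.
Compute the left side: (1/(2π)) [∫_0^π 3^2 dx + ∫_π^{2π} (-9)^2 dx] = (1/(2π)) · (9π + 81π) = (9 + 81)/2 = 45.
So Σ_{n ∈ Z} |c_n|^2 = 45.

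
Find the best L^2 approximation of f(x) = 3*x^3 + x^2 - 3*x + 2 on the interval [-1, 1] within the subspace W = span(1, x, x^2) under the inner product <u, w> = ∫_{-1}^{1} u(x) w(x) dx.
g(x) = x^2 - 6*x/5 + 2

The best approximation g ∈ W is the orthogonal projection of f onto W. Writing g = a_0 + a_1 x + a_2 x^2, the coefficients solve the normal equations G · a = b where
  G_{ij} = <φ_i, φ_j> and b_i = <f, φ_i>, with φ_0 = 1, φ_1 = x, φ_2 = x^2.
G =
  [2, 0, 2/3]
  [0, 2/3, 0]
  [2/3, 0, 2/5],
b = (14/3, -4/5, 26/15).
Solving gives a_0 = 2, a_1 = -6/5, a_2 = 1, so
  g(x) = x^2 - 6*x/5 + 2.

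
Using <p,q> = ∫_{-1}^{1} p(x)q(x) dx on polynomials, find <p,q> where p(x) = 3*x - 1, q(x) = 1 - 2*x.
<p,q> = -6

Expand the product: p(x)·q(x) = -6*x^2 + 5*x - 1.
∫_{-1}^{1} of each monomial x^k gives [2/(k+1) if k even, 0 if k odd]. Integrating term-by-term (or equivalently evaluating the antiderivative F(x) = -2*x^3 + 5*x^2/2 - x at the endpoints):
  F(1) − F(−1) = -1/2 − (11/2) = -6.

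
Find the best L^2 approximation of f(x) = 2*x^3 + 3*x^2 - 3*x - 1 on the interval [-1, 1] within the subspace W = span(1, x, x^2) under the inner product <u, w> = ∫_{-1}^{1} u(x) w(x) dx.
g(x) = 3*x^2 - 9*x/5 - 1

The best approximation g ∈ W is the orthogonal projection of f onto W. Writing g = a_0 + a_1 x + a_2 x^2, the coefficients solve the normal equations G · a = b where
  G_{ij} = <φ_i, φ_j> and b_i = <f, φ_i>, with φ_0 = 1, φ_1 = x, φ_2 = x^2.
G =
  [2, 0, 2/3]
  [0, 2/3, 0]
  [2/3, 0, 2/5],
b = (0, -6/5, 8/15).
Solving gives a_0 = -1, a_1 = -9/5, a_2 = 3, so
  g(x) = 3*x^2 - 9*x/5 - 1.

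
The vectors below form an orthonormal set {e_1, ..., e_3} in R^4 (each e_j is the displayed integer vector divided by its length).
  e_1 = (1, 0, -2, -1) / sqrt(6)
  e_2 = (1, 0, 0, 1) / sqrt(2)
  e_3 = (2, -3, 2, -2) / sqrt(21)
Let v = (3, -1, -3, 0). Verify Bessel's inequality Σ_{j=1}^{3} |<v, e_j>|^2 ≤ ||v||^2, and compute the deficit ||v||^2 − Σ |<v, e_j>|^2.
Σ |<v, e_j>|^2 = 129/7; ||v||^2 = 19; deficit = 4/7

Write each e_j = u_j / sqrt(<u_j, u_j>) where u_j is the displayed integer vector. Then <v, e_j> = <v, u_j> / sqrt(<u_j, u_j>), so |<v, e_j>|^2 = <v, u_j>^2 / <u_j, u_j>.
Coefficients: <v, e_1> = 9/sqrt(6), <v, e_2> = 3/sqrt(2), <v, e_3> = 3/sqrt(21).
Square and sum: Σ |<v, e_j>|^2 = 129/7.
Compute ||v||^2 = v·v = 19.
Deficit = 19 − 129/7 = 4/7 ≥ 0, confirming Bessel's inequality. (The deficit equals ||v − Σ <v,e_j> e_j||^2, the squared distance from v to span{e_j}.)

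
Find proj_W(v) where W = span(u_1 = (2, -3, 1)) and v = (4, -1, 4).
proj_W(v) = (15/7, -45/14, 15/14)

Set up U = [u_1 | ... | u_1] ∈ R^(3×1). The projector onto W = col(U) is P = U (U^T U)^(-1) U^T.
Compute U^T U =
  [14],
and U^T v = (15).
Solve U^T U · c = U^T v for the coefficients: c = (15/14). The projection is proj_W(v) = U c.
Check: (v - proj_W(v)) · u_1 = 0  (should be 0).
Result: proj_W(v) = (15/7, -45/14, 15/14).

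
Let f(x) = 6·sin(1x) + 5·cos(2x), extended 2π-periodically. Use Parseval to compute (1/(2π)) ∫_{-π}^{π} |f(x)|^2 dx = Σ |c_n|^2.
Σ |c_n|^2 = 61/2

Expand |f|^2 and use orthogonality of {sin(nx), cos(mx)} on [-π, π]:
  ∫_{-π}^{π} sin(nx)^2 dx = π, ∫ cos(mx)^2 dx = π, and cross terms integrate to 0.
So ∫_{-π}^{π} f(x)^2 dx = 6^2 · π + 5^2 · π = (36 + 25)π.
Divide by 2π: (36 + 25)/2 = 61/2.
By Parseval, this equals Σ |c_n|^2.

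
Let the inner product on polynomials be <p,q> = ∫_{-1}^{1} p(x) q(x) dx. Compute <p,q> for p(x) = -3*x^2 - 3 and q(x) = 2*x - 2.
<p,q> = 16

Expand the product: p(x)·q(x) = -6*x^3 + 6*x^2 - 6*x + 6.
∫_{-1}^{1} of each monomial x^k gives [2/(k+1) if k even, 0 if k odd]. Integrating term-by-term (or equivalently evaluating the antiderivative F(x) = -3*x^4/2 + 2*x^3 - 3*x^2 + 6*x at the endpoints):
  F(1) − F(−1) = 7/2 − (-25/2) = 16.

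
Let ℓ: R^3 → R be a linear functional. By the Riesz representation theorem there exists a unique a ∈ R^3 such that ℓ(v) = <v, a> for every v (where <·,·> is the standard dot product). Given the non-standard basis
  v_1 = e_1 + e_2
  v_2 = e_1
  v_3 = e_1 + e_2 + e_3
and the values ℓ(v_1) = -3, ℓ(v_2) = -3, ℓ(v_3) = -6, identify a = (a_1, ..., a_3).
a = (-3, 0, -3)

Write a = (a_1, ..., a_3) in the standard basis. For each basis vector v_i, ℓ(v_i) = <v_i, a> is a linear equation in the a_j's. Collect the n equations into a matrix system V a = ℓ, where row i of V is v_i (expressed in the standard basis). Since V is invertible (lower-triangular with 1s on the diagonal, up to permutation), solve by back-substitution:
  V =
[[1, 1, 0],
 [1, 0, 0],
 [1, 1, 1]]
  V a = (-3, -3, -6)
Solving gives a = (-3, 0, -3).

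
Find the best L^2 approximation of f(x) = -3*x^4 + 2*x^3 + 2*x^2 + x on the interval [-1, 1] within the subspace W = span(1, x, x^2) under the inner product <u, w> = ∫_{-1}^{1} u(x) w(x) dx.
g(x) = -4*x^2/7 + 11*x/5 + 9/35

The best approximation g ∈ W is the orthogonal projection of f onto W. Writing g = a_0 + a_1 x + a_2 x^2, the coefficients solve the normal equations G · a = b where
  G_{ij} = <φ_i, φ_j> and b_i = <f, φ_i>, with φ_0 = 1, φ_1 = x, φ_2 = x^2.
G =
  [2, 0, 2/3]
  [0, 2/3, 0]
  [2/3, 0, 2/5],
b = (2/15, 22/15, -2/35).
Solving gives a_0 = 9/35, a_1 = 11/5, a_2 = -4/7, so
  g(x) = -4*x^2/7 + 11*x/5 + 9/35.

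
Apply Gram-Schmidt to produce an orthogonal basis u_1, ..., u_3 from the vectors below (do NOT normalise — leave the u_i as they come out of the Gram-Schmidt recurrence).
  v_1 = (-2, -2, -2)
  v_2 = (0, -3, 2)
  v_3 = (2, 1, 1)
Orthogonal basis:
  u_1 = (-2, -2, -2)
  u_2 = (1/3, -8/3, 7/3)
  u_3 = (25/38, -5/19, -15/38)

Apply the Gram-Schmidt recurrence
  u_1 = v_1
  u_i = v_i − Σ_{j<i} ((v_i · u_j) / (u_j · u_j)) · u_j.

Step by step this gives:
  u_1 = (-2, -2, -2)
  u_2 = (1/3, -8/3, 7/3)
  u_3 = (25/38, -5/19, -15/38)

Orthogonality check:
  u_2 · u_1 = 0 (should be 0)
  u_3 · u_1 = 0 (should be 0)
  u_3 · u_2 = 0 (should be 0)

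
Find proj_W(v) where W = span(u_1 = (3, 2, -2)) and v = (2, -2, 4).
proj_W(v) = (-18/17, -12/17, 12/17)

Set up U = [u_1 | ... | u_1] ∈ R^(3×1). The projector onto W = col(U) is P = U (U^T U)^(-1) U^T.
Compute U^T U =
  [17],
and U^T v = (-6).
Solve U^T U · c = U^T v for the coefficients: c = (-6/17). The projection is proj_W(v) = U c.
Check: (v - proj_W(v)) · u_1 = 0  (should be 0).
Result: proj_W(v) = (-18/17, -12/17, 12/17).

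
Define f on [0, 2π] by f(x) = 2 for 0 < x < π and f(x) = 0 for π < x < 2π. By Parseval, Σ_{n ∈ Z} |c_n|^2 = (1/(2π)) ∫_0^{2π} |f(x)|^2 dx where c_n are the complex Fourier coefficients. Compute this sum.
Σ |c_n|^2 = 2

Parseval equates the L^2 energy of f (normalised by 1/(2π)) with the ℓ^2 sum of its Fourier coefficients: (1/(2π)) ∫_0^{2π} |f|^2 = Σ |c_n|^2.
Compute the left side: (1/(2π)) [∫_0^π 2^2 dx + ∫_π^{2π} 0^2 dx] = (1/(2π)) · (4π + 0π) = (4 + 0)/2 = 2.
So Σ_{n ∈ Z} |c_n|^2 = 2.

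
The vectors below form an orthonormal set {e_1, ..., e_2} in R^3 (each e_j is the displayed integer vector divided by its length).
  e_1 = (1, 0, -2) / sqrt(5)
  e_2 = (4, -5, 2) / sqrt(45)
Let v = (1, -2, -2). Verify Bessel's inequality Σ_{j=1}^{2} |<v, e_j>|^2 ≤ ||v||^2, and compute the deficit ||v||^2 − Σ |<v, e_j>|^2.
Σ |<v, e_j>|^2 = 65/9; ||v||^2 = 9; deficit = 16/9

Write each e_j = u_j / sqrt(<u_j, u_j>) where u_j is the displayed integer vector. Then <v, e_j> = <v, u_j> / sqrt(<u_j, u_j>), so |<v, e_j>|^2 = <v, u_j>^2 / <u_j, u_j>.
Coefficients: <v, e_1> = 5/sqrt(5), <v, e_2> = 10/sqrt(45).
Square and sum: Σ |<v, e_j>|^2 = 65/9.
Compute ||v||^2 = v·v = 9.
Deficit = 9 − 65/9 = 16/9 ≥ 0, confirming Bessel's inequality. (The deficit equals ||v − Σ <v,e_j> e_j||^2, the squared distance from v to span{e_j}.)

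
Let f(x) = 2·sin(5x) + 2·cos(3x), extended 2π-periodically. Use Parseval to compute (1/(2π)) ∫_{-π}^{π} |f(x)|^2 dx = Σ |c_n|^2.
Σ |c_n|^2 = 4

Expand |f|^2 and use orthogonality of {sin(nx), cos(mx)} on [-π, π]:
  ∫_{-π}^{π} sin(nx)^2 dx = π, ∫ cos(mx)^2 dx = π, and cross terms integrate to 0.
So ∫_{-π}^{π} f(x)^2 dx = 2^2 · π + 2^2 · π = (4 + 4)π.
Divide by 2π: (4 + 4)/2 = 4.
By Parseval, this equals Σ |c_n|^2.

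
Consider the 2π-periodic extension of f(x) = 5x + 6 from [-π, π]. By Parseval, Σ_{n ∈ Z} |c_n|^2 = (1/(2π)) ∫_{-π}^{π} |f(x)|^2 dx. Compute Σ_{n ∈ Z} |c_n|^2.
Σ |c_n|^2 = 25π^2/3 + 36

Expand and integrate term by term over [-π, π]:
  ∫ (5x)^2 dx = 25·(2π^3/3); ∫ 2·5·(6)·x dx = 0 (odd integrand); ∫ 6^2 dx = 36·2π.
So (1/(2π)) ∫_{-π}^{π} (5x + 6)^2 dx = 25π^2/3 + 36 = 25π^2/3 + 36.
Parseval ⇒ Σ |c_n|^2 = 25π^2/3 + 36.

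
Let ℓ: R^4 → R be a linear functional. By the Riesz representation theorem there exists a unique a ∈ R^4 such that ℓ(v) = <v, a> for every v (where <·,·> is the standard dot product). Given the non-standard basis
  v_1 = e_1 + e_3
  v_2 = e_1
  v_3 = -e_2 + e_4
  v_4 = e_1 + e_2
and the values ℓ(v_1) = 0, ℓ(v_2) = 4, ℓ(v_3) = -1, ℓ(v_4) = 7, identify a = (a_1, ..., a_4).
a = (4, 3, -4, 2)

Write a = (a_1, ..., a_4) in the standard basis. For each basis vector v_i, ℓ(v_i) = <v_i, a> is a linear equation in the a_j's. Collect the n equations into a matrix system V a = ℓ, where row i of V is v_i (expressed in the standard basis). Since V is invertible (lower-triangular with 1s on the diagonal, up to permutation), solve by back-substitution:
  V =
[[1, 0, 1, 0],
 [1, 0, 0, 0],
 [0, -1, 0, 1],
 [1, 1, 0, 0]]
  V a = (0, 4, -1, 7)
Solving gives a = (4, 3, -4, 2).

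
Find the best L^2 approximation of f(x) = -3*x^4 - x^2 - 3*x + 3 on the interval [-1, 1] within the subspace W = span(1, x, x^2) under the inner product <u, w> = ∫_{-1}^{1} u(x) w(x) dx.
g(x) = -25*x^2/7 - 3*x + 114/35

The best approximation g ∈ W is the orthogonal projection of f onto W. Writing g = a_0 + a_1 x + a_2 x^2, the coefficients solve the normal equations G · a = b where
  G_{ij} = <φ_i, φ_j> and b_i = <f, φ_i>, with φ_0 = 1, φ_1 = x, φ_2 = x^2.
G =
  [2, 0, 2/3]
  [0, 2/3, 0]
  [2/3, 0, 2/5],
b = (62/15, -2, 26/35).
Solving gives a_0 = 114/35, a_1 = -3, a_2 = -25/7, so
  g(x) = -25*x^2/7 - 3*x + 114/35.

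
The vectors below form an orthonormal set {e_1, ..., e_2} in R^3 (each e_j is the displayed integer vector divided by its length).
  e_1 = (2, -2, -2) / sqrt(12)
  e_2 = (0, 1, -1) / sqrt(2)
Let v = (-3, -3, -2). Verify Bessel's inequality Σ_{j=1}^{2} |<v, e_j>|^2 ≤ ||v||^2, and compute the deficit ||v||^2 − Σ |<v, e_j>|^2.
Σ |<v, e_j>|^2 = 11/6; ||v||^2 = 22; deficit = 121/6

Write each e_j = u_j / sqrt(<u_j, u_j>) where u_j is the displayed integer vector. Then <v, e_j> = <v, u_j> / sqrt(<u_j, u_j>), so |<v, e_j>|^2 = <v, u_j>^2 / <u_j, u_j>.
Coefficients: <v, e_1> = 4/sqrt(12), <v, e_2> = -1/sqrt(2).
Square and sum: Σ |<v, e_j>|^2 = 11/6.
Compute ||v||^2 = v·v = 22.
Deficit = 22 − 11/6 = 121/6 ≥ 0, confirming Bessel's inequality. (The deficit equals ||v − Σ <v,e_j> e_j||^2, the squared distance from v to span{e_j}.)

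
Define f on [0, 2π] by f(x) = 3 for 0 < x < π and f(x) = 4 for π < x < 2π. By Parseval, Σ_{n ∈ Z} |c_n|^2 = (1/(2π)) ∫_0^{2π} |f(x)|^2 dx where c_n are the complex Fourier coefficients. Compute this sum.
Σ |c_n|^2 = 25/2

Parseval equates the L^2 energy of f (normalised by 1/(2π)) with the ℓ^2 sum of its Fourier coefficients: (1/(2π)) ∫_0^{2π} |f|^2 = Σ |c_n|^2.
Compute the left side: (1/(2π)) [∫_0^π 3^2 dx + ∫_π^{2π} 4^2 dx] = (1/(2π)) · (9π + 16π) = (9 + 16)/2 = 25/2.
So Σ_{n ∈ Z} |c_n|^2 = 25/2.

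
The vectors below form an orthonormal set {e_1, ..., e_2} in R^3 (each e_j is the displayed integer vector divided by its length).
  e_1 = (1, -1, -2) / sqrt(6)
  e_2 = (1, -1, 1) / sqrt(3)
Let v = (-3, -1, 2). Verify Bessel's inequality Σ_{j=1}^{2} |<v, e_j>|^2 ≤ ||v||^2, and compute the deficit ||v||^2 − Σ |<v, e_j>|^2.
Σ |<v, e_j>|^2 = 6; ||v||^2 = 14; deficit = 8

Write each e_j = u_j / sqrt(<u_j, u_j>) where u_j is the displayed integer vector. Then <v, e_j> = <v, u_j> / sqrt(<u_j, u_j>), so |<v, e_j>|^2 = <v, u_j>^2 / <u_j, u_j>.
Coefficients: <v, e_1> = -6/sqrt(6), <v, e_2> = 0/sqrt(3).
Square and sum: Σ |<v, e_j>|^2 = 6.
Compute ||v||^2 = v·v = 14.
Deficit = 14 − 6 = 8 ≥ 0, confirming Bessel's inequality. (The deficit equals ||v − Σ <v,e_j> e_j||^2, the squared distance from v to span{e_j}.)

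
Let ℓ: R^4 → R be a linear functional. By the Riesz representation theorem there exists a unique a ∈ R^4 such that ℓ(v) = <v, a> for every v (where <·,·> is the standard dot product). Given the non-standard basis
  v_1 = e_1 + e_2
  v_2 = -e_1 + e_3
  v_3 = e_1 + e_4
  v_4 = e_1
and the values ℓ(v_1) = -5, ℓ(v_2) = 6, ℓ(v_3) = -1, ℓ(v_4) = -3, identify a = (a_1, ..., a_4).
a = (-3, -2, 3, 2)

Write a = (a_1, ..., a_4) in the standard basis. For each basis vector v_i, ℓ(v_i) = <v_i, a> is a linear equation in the a_j's. Collect the n equations into a matrix system V a = ℓ, where row i of V is v_i (expressed in the standard basis). Since V is invertible (lower-triangular with 1s on the diagonal, up to permutation), solve by back-substitution:
  V =
[[1, 1, 0, 0],
 [-1, 0, 1, 0],
 [1, 0, 0, 1],
 [1, 0, 0, 0]]
  V a = (-5, 6, -1, -3)
Solving gives a = (-3, -2, 3, 2).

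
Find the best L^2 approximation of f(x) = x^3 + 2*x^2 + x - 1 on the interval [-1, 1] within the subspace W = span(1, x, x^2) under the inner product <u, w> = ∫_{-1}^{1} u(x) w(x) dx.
g(x) = 2*x^2 + 8*x/5 - 1

The best approximation g ∈ W is the orthogonal projection of f onto W. Writing g = a_0 + a_1 x + a_2 x^2, the coefficients solve the normal equations G · a = b where
  G_{ij} = <φ_i, φ_j> and b_i = <f, φ_i>, with φ_0 = 1, φ_1 = x, φ_2 = x^2.
G =
  [2, 0, 2/3]
  [0, 2/3, 0]
  [2/3, 0, 2/5],
b = (-2/3, 16/15, 2/15).
Solving gives a_0 = -1, a_1 = 8/5, a_2 = 2, so
  g(x) = 2*x^2 + 8*x/5 - 1.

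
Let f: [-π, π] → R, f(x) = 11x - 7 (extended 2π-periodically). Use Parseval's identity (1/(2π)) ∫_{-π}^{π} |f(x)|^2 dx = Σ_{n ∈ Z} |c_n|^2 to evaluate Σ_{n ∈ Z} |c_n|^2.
Σ |c_n|^2 = 121π^2/3 + 49

Expand and integrate term by term over [-π, π]:
  ∫ (11x)^2 dx = 121·(2π^3/3); ∫ 2·11·(-7)·x dx = 0 (odd integrand); ∫ (-7)^2 dx = 49·2π.
So (1/(2π)) ∫_{-π}^{π} (11x - 7)^2 dx = 121π^2/3 + 49 = 121π^2/3 + 49.
Parseval ⇒ Σ |c_n|^2 = 121π^2/3 + 49.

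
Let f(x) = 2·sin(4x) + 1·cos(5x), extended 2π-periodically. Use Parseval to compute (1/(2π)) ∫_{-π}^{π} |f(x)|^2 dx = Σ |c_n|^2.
Σ |c_n|^2 = 5/2

Expand |f|^2 and use orthogonality of {sin(nx), cos(mx)} on [-π, π]:
  ∫_{-π}^{π} sin(nx)^2 dx = π, ∫ cos(mx)^2 dx = π, and cross terms integrate to 0.
So ∫_{-π}^{π} f(x)^2 dx = 2^2 · π + 1^2 · π = (4 + 1)π.
Divide by 2π: (4 + 1)/2 = 5/2.
By Parseval, this equals Σ |c_n|^2.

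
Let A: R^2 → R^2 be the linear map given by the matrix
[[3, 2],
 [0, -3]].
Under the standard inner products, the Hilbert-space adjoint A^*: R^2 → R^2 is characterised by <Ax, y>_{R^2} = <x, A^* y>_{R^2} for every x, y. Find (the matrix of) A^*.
A^* = A^T =
[[3, 0],
 [2, -3]]

For real matrices with standard dot products, the defining identity <Ax, y> = <x, A^* y> gives (Ax)^T y = x^T (A^*) y, i.e. x^T A^T y = x^T (A^*) y. Since this holds for all x, y, we must have A^* = A^T. Therefore
A^* =
[[3, 0],
 [2, -3]].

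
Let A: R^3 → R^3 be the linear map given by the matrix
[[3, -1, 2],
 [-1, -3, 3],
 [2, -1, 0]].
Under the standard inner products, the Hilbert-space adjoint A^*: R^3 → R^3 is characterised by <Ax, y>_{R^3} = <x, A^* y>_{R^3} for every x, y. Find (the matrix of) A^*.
A^* = A^T =
[[3, -1, 2],
 [-1, -3, -1],
 [2, 3, 0]]

For real matrices with standard dot products, the defining identity <Ax, y> = <x, A^* y> gives (Ax)^T y = x^T (A^*) y, i.e. x^T A^T y = x^T (A^*) y. Since this holds for all x, y, we must have A^* = A^T. Therefore
A^* =
[[3, -1, 2],
 [-1, -3, -1],
 [2, 3, 0]].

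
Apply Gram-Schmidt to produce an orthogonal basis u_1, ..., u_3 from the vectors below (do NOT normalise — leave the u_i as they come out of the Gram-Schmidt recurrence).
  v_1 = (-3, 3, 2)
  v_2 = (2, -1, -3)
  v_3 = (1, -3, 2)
Orthogonal basis:
  u_1 = (-3, 3, 2)
  u_2 = (-1/22, 23/22, -18/11)
  u_3 = (-14/83, -10/83, -6/83)

Apply the Gram-Schmidt recurrence
  u_1 = v_1
  u_i = v_i − Σ_{j<i} ((v_i · u_j) / (u_j · u_j)) · u_j.

Step by step this gives:
  u_1 = (-3, 3, 2)
  u_2 = (-1/22, 23/22, -18/11)
  u_3 = (-14/83, -10/83, -6/83)

Orthogonality check:
  u_2 · u_1 = 0 (should be 0)
  u_3 · u_1 = 0 (should be 0)
  u_3 · u_2 = 0 (should be 0)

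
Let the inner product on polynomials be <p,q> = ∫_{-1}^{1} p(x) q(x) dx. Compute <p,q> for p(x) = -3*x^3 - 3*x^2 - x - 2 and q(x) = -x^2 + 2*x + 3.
<p,q> = -96/5

Expand the product: p(x)·q(x) = 3*x^5 - 3*x^4 - 14*x^3 - 9*x^2 - 7*x - 6.
∫_{-1}^{1} of each monomial x^k gives [2/(k+1) if k even, 0 if k odd]. Integrating term-by-term (or equivalently evaluating the antiderivative F(x) = x^6/2 - 3*x^5/5 - 7*x^4/2 - 3*x^3 - 7*x^2/2 - 6*x at the endpoints):
  F(1) − F(−1) = -161/10 − (31/10) = -96/5.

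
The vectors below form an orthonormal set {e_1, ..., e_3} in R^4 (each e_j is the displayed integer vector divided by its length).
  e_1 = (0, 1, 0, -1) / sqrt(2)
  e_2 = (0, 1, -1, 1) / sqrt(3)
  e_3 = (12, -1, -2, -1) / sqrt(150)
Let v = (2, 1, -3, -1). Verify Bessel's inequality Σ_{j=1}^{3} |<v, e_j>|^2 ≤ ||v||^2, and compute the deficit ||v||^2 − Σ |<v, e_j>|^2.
Σ |<v, e_j>|^2 = 11; ||v||^2 = 15; deficit = 4

Write each e_j = u_j / sqrt(<u_j, u_j>) where u_j is the displayed integer vector. Then <v, e_j> = <v, u_j> / sqrt(<u_j, u_j>), so |<v, e_j>|^2 = <v, u_j>^2 / <u_j, u_j>.
Coefficients: <v, e_1> = 2/sqrt(2), <v, e_2> = 3/sqrt(3), <v, e_3> = 30/sqrt(150).
Square and sum: Σ |<v, e_j>|^2 = 11.
Compute ||v||^2 = v·v = 15.
Deficit = 15 − 11 = 4 ≥ 0, confirming Bessel's inequality. (The deficit equals ||v − Σ <v,e_j> e_j||^2, the squared distance from v to span{e_j}.)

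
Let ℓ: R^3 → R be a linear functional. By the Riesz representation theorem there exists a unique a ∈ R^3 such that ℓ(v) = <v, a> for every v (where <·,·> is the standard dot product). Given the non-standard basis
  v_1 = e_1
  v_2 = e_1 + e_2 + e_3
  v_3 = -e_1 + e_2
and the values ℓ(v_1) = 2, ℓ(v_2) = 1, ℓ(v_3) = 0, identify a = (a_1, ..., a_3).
a = (2, 2, -3)

Write a = (a_1, ..., a_3) in the standard basis. For each basis vector v_i, ℓ(v_i) = <v_i, a> is a linear equation in the a_j's. Collect the n equations into a matrix system V a = ℓ, where row i of V is v_i (expressed in the standard basis). Since V is invertible (lower-triangular with 1s on the diagonal, up to permutation), solve by back-substitution:
  V =
[[1, 0, 0],
 [1, 1, 1],
 [-1, 1, 0]]
  V a = (2, 1, 0)
Solving gives a = (2, 2, -3).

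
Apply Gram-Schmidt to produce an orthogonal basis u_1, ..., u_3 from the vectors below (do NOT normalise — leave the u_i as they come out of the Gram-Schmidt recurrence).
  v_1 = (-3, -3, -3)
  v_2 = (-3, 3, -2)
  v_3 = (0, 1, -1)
Orthogonal basis:
  u_1 = (-3, -3, -3)
  u_2 = (-7/3, 11/3, -4/3)
  u_3 = (35/62, 7/62, -21/31)

Apply the Gram-Schmidt recurrence
  u_1 = v_1
  u_i = v_i − Σ_{j<i} ((v_i · u_j) / (u_j · u_j)) · u_j.

Step by step this gives:
  u_1 = (-3, -3, -3)
  u_2 = (-7/3, 11/3, -4/3)
  u_3 = (35/62, 7/62, -21/31)

Orthogonality check:
  u_2 · u_1 = 0 (should be 0)
  u_3 · u_1 = 0 (should be 0)
  u_3 · u_2 = 0 (should be 0)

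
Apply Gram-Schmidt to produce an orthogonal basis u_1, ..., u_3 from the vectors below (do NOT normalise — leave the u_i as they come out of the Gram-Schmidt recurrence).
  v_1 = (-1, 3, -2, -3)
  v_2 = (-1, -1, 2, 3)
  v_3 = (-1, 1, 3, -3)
Orthogonal basis:
  u_1 = (-1, 3, -2, -3)
  u_2 = (-38/23, 22/23, 16/23, 24/23)
  u_3 = (-1/5, -1/5, 17/5, -12/5)

Apply the Gram-Schmidt recurrence
  u_1 = v_1
  u_i = v_i − Σ_{j<i} ((v_i · u_j) / (u_j · u_j)) · u_j.

Step by step this gives:
  u_1 = (-1, 3, -2, -3)
  u_2 = (-38/23, 22/23, 16/23, 24/23)
  u_3 = (-1/5, -1/5, 17/5, -12/5)

Orthogonality check:
  u_2 · u_1 = 0 (should be 0)
  u_3 · u_1 = 0 (should be 0)
  u_3 · u_2 = 0 (should be 0)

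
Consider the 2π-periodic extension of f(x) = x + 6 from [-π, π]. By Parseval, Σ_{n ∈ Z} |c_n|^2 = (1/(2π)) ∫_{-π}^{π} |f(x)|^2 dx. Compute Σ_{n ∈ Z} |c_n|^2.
Σ |c_n|^2 = π^2/3 + 36

Expand and integrate term by term over [-π, π]:
  ∫ (x)^2 dx = 1·(2π^3/3); ∫ 2·1·(6)·x dx = 0 (odd integrand); ∫ 6^2 dx = 36·2π.
So (1/(2π)) ∫_{-π}^{π} (x + 6)^2 dx = 1π^2/3 + 36 = π^2/3 + 36.
Parseval ⇒ Σ |c_n|^2 = π^2/3 + 36.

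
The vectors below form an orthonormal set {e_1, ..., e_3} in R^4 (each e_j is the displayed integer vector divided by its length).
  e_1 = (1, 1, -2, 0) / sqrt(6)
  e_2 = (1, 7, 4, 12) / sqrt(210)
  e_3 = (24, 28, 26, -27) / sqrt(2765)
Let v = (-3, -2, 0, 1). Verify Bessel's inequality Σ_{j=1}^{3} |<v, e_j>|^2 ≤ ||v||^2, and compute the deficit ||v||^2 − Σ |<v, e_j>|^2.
Σ |<v, e_j>|^2 = 1025/79; ||v||^2 = 14; deficit = 81/79

Write each e_j = u_j / sqrt(<u_j, u_j>) where u_j is the displayed integer vector. Then <v, e_j> = <v, u_j> / sqrt(<u_j, u_j>), so |<v, e_j>|^2 = <v, u_j>^2 / <u_j, u_j>.
Coefficients: <v, e_1> = -5/sqrt(6), <v, e_2> = -5/sqrt(210), <v, e_3> = -155/sqrt(2765).
Square and sum: Σ |<v, e_j>|^2 = 1025/79.
Compute ||v||^2 = v·v = 14.
Deficit = 14 − 1025/79 = 81/79 ≥ 0, confirming Bessel's inequality. (The deficit equals ||v − Σ <v,e_j> e_j||^2, the squared distance from v to span{e_j}.)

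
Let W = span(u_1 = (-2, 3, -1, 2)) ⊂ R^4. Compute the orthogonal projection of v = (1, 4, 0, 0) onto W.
proj_W(v) = (-10/9, 5/3, -5/9, 10/9)

Set up U = [u_1 | ... | u_1] ∈ R^(4×1). The projector onto W = col(U) is P = U (U^T U)^(-1) U^T.
Compute U^T U =
  [18],
and U^T v = (10).
Solve U^T U · c = U^T v for the coefficients: c = (5/9). The projection is proj_W(v) = U c.
Check: (v - proj_W(v)) · u_1 = 0  (should be 0).
Result: proj_W(v) = (-10/9, 5/3, -5/9, 10/9).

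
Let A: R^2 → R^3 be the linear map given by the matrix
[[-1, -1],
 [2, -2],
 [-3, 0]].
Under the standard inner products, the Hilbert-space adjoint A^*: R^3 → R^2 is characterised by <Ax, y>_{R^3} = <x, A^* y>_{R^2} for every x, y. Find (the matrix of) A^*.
A^* = A^T =
[[-1, 2, -3],
 [-1, -2, 0]]

For real matrices with standard dot products, the defining identity <Ax, y> = <x, A^* y> gives (Ax)^T y = x^T (A^*) y, i.e. x^T A^T y = x^T (A^*) y. Since this holds for all x, y, we must have A^* = A^T. Therefore
A^* =
[[-1, 2, -3],
 [-1, -2, 0]].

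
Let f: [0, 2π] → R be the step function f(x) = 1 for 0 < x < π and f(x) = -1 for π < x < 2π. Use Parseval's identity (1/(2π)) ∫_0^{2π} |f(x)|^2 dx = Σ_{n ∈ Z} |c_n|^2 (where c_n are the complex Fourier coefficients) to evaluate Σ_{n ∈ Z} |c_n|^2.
Σ |c_n|^2 = 1

Parseval equates the L^2 energy of f (normalised by 1/(2π)) with the ℓ^2 sum of its Fourier coefficients: (1/(2π)) ∫_0^{2π} |f|^2 = Σ |c_n|^2.
Compute the left side: (1/(2π)) [∫_0^π 1^2 dx + ∫_π^{2π} (-1)^2 dx] = (1/(2π)) · (1π + 1π) = (1 + 1)/2 = 1.
So Σ_{n ∈ Z} |c_n|^2 = 1.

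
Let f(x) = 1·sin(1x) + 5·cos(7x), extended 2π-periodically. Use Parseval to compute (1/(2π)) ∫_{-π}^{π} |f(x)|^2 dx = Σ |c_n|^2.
Σ |c_n|^2 = 13

Expand |f|^2 and use orthogonality of {sin(nx), cos(mx)} on [-π, π]:
  ∫_{-π}^{π} sin(nx)^2 dx = π, ∫ cos(mx)^2 dx = π, and cross terms integrate to 0.
So ∫_{-π}^{π} f(x)^2 dx = 1^2 · π + 5^2 · π = (1 + 25)π.
Divide by 2π: (1 + 25)/2 = 13.
By Parseval, this equals Σ |c_n|^2.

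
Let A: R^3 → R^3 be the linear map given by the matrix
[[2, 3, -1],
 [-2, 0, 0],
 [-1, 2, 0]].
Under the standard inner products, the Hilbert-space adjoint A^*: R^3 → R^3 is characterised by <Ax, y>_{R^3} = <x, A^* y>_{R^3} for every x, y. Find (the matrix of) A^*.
A^* = A^T =
[[2, -2, -1],
 [3, 0, 2],
 [-1, 0, 0]]

For real matrices with standard dot products, the defining identity <Ax, y> = <x, A^* y> gives (Ax)^T y = x^T (A^*) y, i.e. x^T A^T y = x^T (A^*) y. Since this holds for all x, y, we must have A^* = A^T. Therefore
A^* =
[[2, -2, -1],
 [3, 0, 2],
 [-1, 0, 0]].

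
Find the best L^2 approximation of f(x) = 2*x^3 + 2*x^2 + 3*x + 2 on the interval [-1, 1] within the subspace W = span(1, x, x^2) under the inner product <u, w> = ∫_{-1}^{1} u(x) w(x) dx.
g(x) = 2*x^2 + 21*x/5 + 2

The best approximation g ∈ W is the orthogonal projection of f onto W. Writing g = a_0 + a_1 x + a_2 x^2, the coefficients solve the normal equations G · a = b where
  G_{ij} = <φ_i, φ_j> and b_i = <f, φ_i>, with φ_0 = 1, φ_1 = x, φ_2 = x^2.
G =
  [2, 0, 2/3]
  [0, 2/3, 0]
  [2/3, 0, 2/5],
b = (16/3, 14/5, 32/15).
Solving gives a_0 = 2, a_1 = 21/5, a_2 = 2, so
  g(x) = 2*x^2 + 21*x/5 + 2.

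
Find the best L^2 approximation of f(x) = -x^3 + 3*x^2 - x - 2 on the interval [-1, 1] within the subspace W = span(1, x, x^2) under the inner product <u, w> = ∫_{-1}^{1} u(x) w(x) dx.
g(x) = 3*x^2 - 8*x/5 - 2

The best approximation g ∈ W is the orthogonal projection of f onto W. Writing g = a_0 + a_1 x + a_2 x^2, the coefficients solve the normal equations G · a = b where
  G_{ij} = <φ_i, φ_j> and b_i = <f, φ_i>, with φ_0 = 1, φ_1 = x, φ_2 = x^2.
G =
  [2, 0, 2/3]
  [0, 2/3, 0]
  [2/3, 0, 2/5],
b = (-2, -16/15, -2/15).
Solving gives a_0 = -2, a_1 = -8/5, a_2 = 3, so
  g(x) = 3*x^2 - 8*x/5 - 2.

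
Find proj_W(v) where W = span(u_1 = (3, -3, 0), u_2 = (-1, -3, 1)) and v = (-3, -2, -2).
proj_W(v) = (-41/18, -23/18, 8/9)

Set up U = [u_1 | ... | u_2] ∈ R^(3×2). The projector onto W = col(U) is P = U (U^T U)^(-1) U^T.
Compute U^T U =
  [18, 6]
  [6, 11],
and U^T v = (-3, 7).
Solve U^T U · c = U^T v for the coefficients: c = (-25/54, 8/9). The projection is proj_W(v) = U c.
Check: (v - proj_W(v)) · u_1 = 0  (should be 0).
Check: (v - proj_W(v)) · u_2 = 0  (should be 0).
Result: proj_W(v) = (-41/18, -23/18, 8/9).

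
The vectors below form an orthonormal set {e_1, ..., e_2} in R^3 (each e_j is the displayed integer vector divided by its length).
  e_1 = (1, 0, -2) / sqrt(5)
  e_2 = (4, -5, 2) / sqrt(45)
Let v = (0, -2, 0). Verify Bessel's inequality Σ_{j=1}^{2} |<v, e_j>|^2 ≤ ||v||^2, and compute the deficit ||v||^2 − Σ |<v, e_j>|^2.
Σ |<v, e_j>|^2 = 20/9; ||v||^2 = 4; deficit = 16/9

Write each e_j = u_j / sqrt(<u_j, u_j>) where u_j is the displayed integer vector. Then <v, e_j> = <v, u_j> / sqrt(<u_j, u_j>), so |<v, e_j>|^2 = <v, u_j>^2 / <u_j, u_j>.
Coefficients: <v, e_1> = 0/sqrt(5), <v, e_2> = 10/sqrt(45).
Square and sum: Σ |<v, e_j>|^2 = 20/9.
Compute ||v||^2 = v·v = 4.
Deficit = 4 − 20/9 = 16/9 ≥ 0, confirming Bessel's inequality. (The deficit equals ||v − Σ <v,e_j> e_j||^2, the squared distance from v to span{e_j}.)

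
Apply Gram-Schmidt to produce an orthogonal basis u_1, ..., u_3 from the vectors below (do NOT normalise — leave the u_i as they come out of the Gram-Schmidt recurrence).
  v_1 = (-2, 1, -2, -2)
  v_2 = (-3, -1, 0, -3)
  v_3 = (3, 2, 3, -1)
Orthogonal basis:
  u_1 = (-2, 1, -2, -2)
  u_2 = (-17/13, -24/13, 22/13, -17/13)
  u_3 = (101/63, 50/21, 125/63, -151/63)

Apply the Gram-Schmidt recurrence
  u_1 = v_1
  u_i = v_i − Σ_{j<i} ((v_i · u_j) / (u_j · u_j)) · u_j.

Step by step this gives:
  u_1 = (-2, 1, -2, -2)
  u_2 = (-17/13, -24/13, 22/13, -17/13)
  u_3 = (101/63, 50/21, 125/63, -151/63)

Orthogonality check:
  u_2 · u_1 = 0 (should be 0)
  u_3 · u_1 = 0 (should be 0)
  u_3 · u_2 = 0 (should be 0)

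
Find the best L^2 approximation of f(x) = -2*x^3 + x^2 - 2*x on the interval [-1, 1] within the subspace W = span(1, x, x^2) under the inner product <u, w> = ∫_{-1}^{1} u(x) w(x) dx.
g(x) = x^2 - 16*x/5

The best approximation g ∈ W is the orthogonal projection of f onto W. Writing g = a_0 + a_1 x + a_2 x^2, the coefficients solve the normal equations G · a = b where
  G_{ij} = <φ_i, φ_j> and b_i = <f, φ_i>, with φ_0 = 1, φ_1 = x, φ_2 = x^2.
G =
  [2, 0, 2/3]
  [0, 2/3, 0]
  [2/3, 0, 2/5],
b = (2/3, -32/15, 2/5).
Solving gives a_0 = 0, a_1 = -16/5, a_2 = 1, so
  g(x) = x^2 - 16*x/5.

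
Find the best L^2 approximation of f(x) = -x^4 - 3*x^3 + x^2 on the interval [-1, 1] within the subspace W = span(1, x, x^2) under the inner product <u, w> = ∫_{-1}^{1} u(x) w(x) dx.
g(x) = x^2/7 - 9*x/5 + 3/35

The best approximation g ∈ W is the orthogonal projection of f onto W. Writing g = a_0 + a_1 x + a_2 x^2, the coefficients solve the normal equations G · a = b where
  G_{ij} = <φ_i, φ_j> and b_i = <f, φ_i>, with φ_0 = 1, φ_1 = x, φ_2 = x^2.
G =
  [2, 0, 2/3]
  [0, 2/3, 0]
  [2/3, 0, 2/5],
b = (4/15, -6/5, 4/35).
Solving gives a_0 = 3/35, a_1 = -9/5, a_2 = 1/7, so
  g(x) = x^2/7 - 9*x/5 + 3/35.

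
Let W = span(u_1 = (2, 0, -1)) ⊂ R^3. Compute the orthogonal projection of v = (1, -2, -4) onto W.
proj_W(v) = (12/5, 0, -6/5)

Set up U = [u_1 | ... | u_1] ∈ R^(3×1). The projector onto W = col(U) is P = U (U^T U)^(-1) U^T.
Compute U^T U =
  [5],
and U^T v = (6).
Solve U^T U · c = U^T v for the coefficients: c = (6/5). The projection is proj_W(v) = U c.
Check: (v - proj_W(v)) · u_1 = 0  (should be 0).
Result: proj_W(v) = (12/5, 0, -6/5).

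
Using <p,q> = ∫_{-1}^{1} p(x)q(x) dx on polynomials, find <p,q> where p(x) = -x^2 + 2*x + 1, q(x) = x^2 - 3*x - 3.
<p,q> = -116/15

Expand the product: p(x)·q(x) = -x^4 + 5*x^3 - 2*x^2 - 9*x - 3.
∫_{-1}^{1} of each monomial x^k gives [2/(k+1) if k even, 0 if k odd]. Integrating term-by-term (or equivalently evaluating the antiderivative F(x) = -x^5/5 + 5*x^4/4 - 2*x^3/3 - 9*x^2/2 - 3*x at the endpoints):
  F(1) − F(−1) = -427/60 − (37/60) = -116/15.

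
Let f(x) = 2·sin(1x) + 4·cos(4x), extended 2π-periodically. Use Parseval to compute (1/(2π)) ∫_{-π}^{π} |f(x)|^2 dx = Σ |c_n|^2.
Σ |c_n|^2 = 10

Expand |f|^2 and use orthogonality of {sin(nx), cos(mx)} on [-π, π]:
  ∫_{-π}^{π} sin(nx)^2 dx = π, ∫ cos(mx)^2 dx = π, and cross terms integrate to 0.
So ∫_{-π}^{π} f(x)^2 dx = 2^2 · π + 4^2 · π = (4 + 16)π.
Divide by 2π: (4 + 16)/2 = 10.
By Parseval, this equals Σ |c_n|^2.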